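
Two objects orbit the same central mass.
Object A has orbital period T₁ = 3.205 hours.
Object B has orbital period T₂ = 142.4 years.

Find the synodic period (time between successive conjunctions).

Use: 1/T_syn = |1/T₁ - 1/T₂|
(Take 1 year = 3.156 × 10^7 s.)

Convert to SI: T₁ = 3.205 hours = 11538 s; T₂ = 142.4 years = 4.49414e+09 s.
T_syn = |T₁ · T₂ / (T₁ − T₂)|.
T_syn = |11538 · 4.49414e+09 / (11538 − 4.49414e+09)| s ≈ 1.154e+04 s = 3.205 hours.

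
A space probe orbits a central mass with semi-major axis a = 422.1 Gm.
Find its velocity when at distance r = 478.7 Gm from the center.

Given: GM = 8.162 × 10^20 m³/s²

Convert to SI: a = 422.1 Gm = 4.221e+11 m; r = 478.7 Gm = 4.787e+11 m.
Vis-viva: v = √(GM · (2/r − 1/a)).
2/r − 1/a = 2/4.787e+11 − 1/4.221e+11 = 1.80888e-12 m⁻¹.
v = √(8.162e+20 · 1.80888e-12) m/s ≈ 3.842e+04 m/s = 38.42 km/s.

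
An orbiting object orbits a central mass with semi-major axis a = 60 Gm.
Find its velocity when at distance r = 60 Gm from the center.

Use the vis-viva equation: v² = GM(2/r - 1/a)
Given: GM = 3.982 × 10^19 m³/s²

Convert to SI: a = 60 Gm = 6e+10 m; r = 60 Gm = 6e+10 m.
Vis-viva: v = √(GM · (2/r − 1/a)).
2/r − 1/a = 2/6e+10 − 1/6e+10 = 1.66667e-11 m⁻¹.
v = √(3.982e+19 · 1.66667e-11) m/s ≈ 2.576e+04 m/s = 25.76 km/s.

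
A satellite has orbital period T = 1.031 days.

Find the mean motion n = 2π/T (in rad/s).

Convert to SI: T = 1.031 days = 89078.4 s.
n = 2π / T.
n = 2π / 89078.4 s ≈ 7.054e-05 rad/s.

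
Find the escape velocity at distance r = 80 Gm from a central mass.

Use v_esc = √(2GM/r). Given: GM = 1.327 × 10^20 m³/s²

Convert to SI: r = 80 Gm = 8e+10 m.
Escape velocity comes from setting total energy to zero: ½v² − GM/r = 0 ⇒ v_esc = √(2GM / r).
v_esc = √(2 · 1.327e+20 / 8e+10) m/s ≈ 5.76e+04 m/s = 57.6 km/s.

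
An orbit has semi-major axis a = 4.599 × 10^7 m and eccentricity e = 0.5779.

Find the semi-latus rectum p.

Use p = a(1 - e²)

p = a (1 − e²).
p = 4.599e+07 · (1 − (0.5779)²) = 4.599e+07 · 0.666032 ≈ 3.063e+07 m = 3.063 × 10^7 m.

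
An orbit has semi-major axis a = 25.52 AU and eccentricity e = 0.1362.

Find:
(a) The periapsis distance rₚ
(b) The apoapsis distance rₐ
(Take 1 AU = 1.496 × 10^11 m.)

Convert to SI: a = 25.52 AU = 3.81779e+12 m.
(a) rₚ = a(1 − e) = 3.81779e+12 · (1 − 0.1362) = 3.81779e+12 · 0.8638 ≈ 3.298e+12 m = 22.04 AU.
(b) rₐ = a(1 + e) = 3.81779e+12 · (1 + 0.1362) = 3.81779e+12 · 1.1362 ≈ 4.338e+12 m = 29 AU.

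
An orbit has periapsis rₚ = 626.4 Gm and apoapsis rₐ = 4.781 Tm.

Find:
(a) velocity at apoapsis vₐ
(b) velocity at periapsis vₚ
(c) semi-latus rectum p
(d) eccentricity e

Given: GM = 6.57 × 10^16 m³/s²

Convert to SI: rₚ = 626.4 Gm = 6.264e+11 m; rₐ = 4.781 Tm = 4.781e+12 m.
(a) With a = (rₚ + rₐ)/2 = 2.7037e+12 m, vₐ = √(GM (2/rₐ − 1/a)) = √(6.57e+16 · (2/4.781e+12 − 1/2.7037e+12)) m/s ≈ 56.42 m/s
(b) With a = (rₚ + rₐ)/2 = 2.7037e+12 m, vₚ = √(GM (2/rₚ − 1/a)) = √(6.57e+16 · (2/6.264e+11 − 1/2.7037e+12)) m/s ≈ 430.7 m/s
(c) From a = (rₚ + rₐ)/2 = 2.7037e+12 m and e = (rₐ − rₚ)/(rₐ + rₚ) = 0.768317, p = a(1 − e²) = 2.7037e+12 · (1 − (0.768317)²) ≈ 1.108e+12 m
(d) e = (rₐ − rₚ)/(rₐ + rₚ) = (4.781e+12 − 6.264e+11)/(4.781e+12 + 6.264e+11) ≈ 0.7683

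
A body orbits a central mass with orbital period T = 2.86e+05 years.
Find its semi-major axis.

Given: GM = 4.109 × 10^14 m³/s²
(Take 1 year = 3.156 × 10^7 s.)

Convert to SI: T = 2.86e+05 years = 9.02616e+12 s.
Invert Kepler's third law: a = (GM · T² / (4π²))^(1/3).
Substituting T = 9.02616e+12 s and GM = 4.109e+14 m³/s²:
a = (4.109e+14 · (9.02616e+12)² / (4π²))^(1/3) m
a ≈ 9.465e+12 m = 9.465 Tm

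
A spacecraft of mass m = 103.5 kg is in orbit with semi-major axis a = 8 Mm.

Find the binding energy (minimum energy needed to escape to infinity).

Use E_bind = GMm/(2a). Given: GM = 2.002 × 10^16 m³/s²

Convert to SI: a = 8 Mm = 8e+06 m.
Total orbital energy is E = −GMm/(2a); binding energy is E_bind = −E = GMm/(2a).
E_bind = 2.002e+16 · 103.5 / (2 · 8e+06) J ≈ 1.295e+11 J = 129.5 GJ.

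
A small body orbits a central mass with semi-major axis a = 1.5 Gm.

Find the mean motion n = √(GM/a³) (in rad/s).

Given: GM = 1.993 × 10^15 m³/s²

Convert to SI: a = 1.5 Gm = 1.5e+09 m.
n = √(GM / a³).
n = √(1.993e+15 / (1.5e+09)³) rad/s ≈ 7.685e-07 rad/s.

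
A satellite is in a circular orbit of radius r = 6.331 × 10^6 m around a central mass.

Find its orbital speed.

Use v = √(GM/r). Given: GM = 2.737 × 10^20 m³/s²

For a circular orbit, gravity supplies the centripetal force, so v = √(GM / r).
v = √(2.737e+20 / 6.331e+06) m/s ≈ 6.575e+06 m/s = 6575 km/s.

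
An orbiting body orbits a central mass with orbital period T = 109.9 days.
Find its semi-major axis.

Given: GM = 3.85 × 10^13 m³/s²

Convert to SI: T = 109.9 days = 9.49536e+06 s.
Invert Kepler's third law: a = (GM · T² / (4π²))^(1/3).
Substituting T = 9.49536e+06 s and GM = 3.85e+13 m³/s²:
a = (3.85e+13 · (9.49536e+06)² / (4π²))^(1/3) m
a ≈ 4.447e+08 m = 4.447 × 10^8 m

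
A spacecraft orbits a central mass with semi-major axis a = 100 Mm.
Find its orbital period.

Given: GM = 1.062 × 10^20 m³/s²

Convert to SI: a = 100 Mm = 1e+08 m.
Kepler's third law: T = 2π √(a³ / GM).
Substituting a = 1e+08 m and GM = 1.062e+20 m³/s²:
T = 2π √((1e+08)³ / 1.062e+20) s
T ≈ 609.7 s = 10.16 minutes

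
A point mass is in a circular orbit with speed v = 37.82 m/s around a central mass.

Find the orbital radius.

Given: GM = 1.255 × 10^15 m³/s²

For a circular orbit, v² = GM / r, so r = GM / v².
r = 1.255e+15 / (37.82)² m ≈ 8.774e+11 m = 877.4 Gm.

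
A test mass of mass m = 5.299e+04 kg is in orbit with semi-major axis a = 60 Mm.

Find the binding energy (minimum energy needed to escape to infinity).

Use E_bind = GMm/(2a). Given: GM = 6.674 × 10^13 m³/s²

Convert to SI: a = 60 Mm = 6e+07 m.
Total orbital energy is E = −GMm/(2a); binding energy is E_bind = −E = GMm/(2a).
E_bind = 6.674e+13 · 5.299e+04 / (2 · 6e+07) J ≈ 2.947e+10 J = 29.47 GJ.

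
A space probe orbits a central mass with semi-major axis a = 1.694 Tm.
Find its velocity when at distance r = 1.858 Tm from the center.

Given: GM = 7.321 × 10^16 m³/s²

Convert to SI: a = 1.694 Tm = 1.694e+12 m; r = 1.858 Tm = 1.858e+12 m.
Vis-viva: v = √(GM · (2/r − 1/a)).
2/r − 1/a = 2/1.858e+12 − 1/1.694e+12 = 4.86107e-13 m⁻¹.
v = √(7.321e+16 · 4.86107e-13) m/s ≈ 188.6 m/s = 188.6 m/s.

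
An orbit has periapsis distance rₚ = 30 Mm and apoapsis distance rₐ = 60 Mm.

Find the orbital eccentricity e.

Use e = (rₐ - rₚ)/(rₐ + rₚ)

Convert to SI: rₚ = 30 Mm = 3e+07 m; rₐ = 60 Mm = 6e+07 m.
e = (rₐ − rₚ) / (rₐ + rₚ).
e = (6e+07 − 3e+07) / (6e+07 + 3e+07) = 3e+07 / 9e+07 ≈ 0.3333.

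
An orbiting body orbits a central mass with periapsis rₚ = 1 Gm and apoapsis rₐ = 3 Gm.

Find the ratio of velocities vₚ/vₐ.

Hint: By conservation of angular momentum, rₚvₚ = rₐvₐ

Convert to SI: rₚ = 1 Gm = 1e+09 m; rₐ = 3 Gm = 3e+09 m.
Conservation of angular momentum gives rₚvₚ = rₐvₐ, so vₚ/vₐ = rₐ/rₚ.
vₚ/vₐ = 3e+09 / 1e+09 ≈ 3.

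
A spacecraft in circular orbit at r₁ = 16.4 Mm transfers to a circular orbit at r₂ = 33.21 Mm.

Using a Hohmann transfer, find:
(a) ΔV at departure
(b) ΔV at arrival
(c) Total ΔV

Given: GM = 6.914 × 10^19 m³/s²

Convert to SI: r₁ = 16.4 Mm = 1.64e+07 m; r₂ = 33.21 Mm = 3.321e+07 m.
Transfer semi-major axis: a_t = (r₁ + r₂)/2 = (1.64e+07 + 3.321e+07)/2 = 2.4805e+07 m.
Circular speeds: v₁ = √(GM/r₁) = 2.05325e+06 m/s, v₂ = √(GM/r₂) = 1.44288e+06 m/s.
Transfer speeds (vis-viva v² = GM(2/r − 1/a_t)): v₁ᵗ = 2.37579e+06 m/s, v₂ᵗ = 1.17323e+06 m/s.
(a) ΔV₁ = |v₁ᵗ − v₁| ≈ 3.225e+05 m/s = 322.5 km/s.
(b) ΔV₂ = |v₂ − v₂ᵗ| ≈ 2.697e+05 m/s = 269.7 km/s.
(c) ΔV_total = ΔV₁ + ΔV₂ ≈ 5.922e+05 m/s = 592.2 km/s.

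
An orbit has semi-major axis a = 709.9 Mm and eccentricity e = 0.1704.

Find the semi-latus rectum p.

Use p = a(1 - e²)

Convert to SI: a = 709.9 Mm = 7.099e+08 m.
p = a (1 − e²).
p = 7.099e+08 · (1 − (0.1704)²) = 7.099e+08 · 0.970964 ≈ 6.893e+08 m = 689.3 Mm.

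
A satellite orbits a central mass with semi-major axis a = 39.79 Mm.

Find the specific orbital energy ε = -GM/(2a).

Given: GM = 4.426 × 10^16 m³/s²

Convert to SI: a = 39.79 Mm = 3.979e+07 m.
ε = −GM / (2a).
ε = −4.426e+16 / (2 · 3.979e+07) J/kg ≈ -5.562e+08 J/kg = -556.2 MJ/kg.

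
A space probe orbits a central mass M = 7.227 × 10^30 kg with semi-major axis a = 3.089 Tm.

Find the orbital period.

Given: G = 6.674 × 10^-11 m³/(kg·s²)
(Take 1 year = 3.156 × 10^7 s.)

Convert to SI: a = 3.089 Tm = 3.089e+12 m.
GM = G · M = 6.674e-11 · 7.227e+30 = 4.8233e+20 m³/s².
Kepler's third law: T = 2π √(a³ / GM).
Substituting a = 3.089e+12 m and GM = 4.8233e+20 m³/s²:
T = 2π √((3.089e+12)³ / 4.8233e+20) s
T ≈ 1.553e+09 s = 49.22 years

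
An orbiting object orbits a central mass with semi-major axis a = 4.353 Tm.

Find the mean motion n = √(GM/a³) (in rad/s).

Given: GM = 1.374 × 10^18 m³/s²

Convert to SI: a = 4.353 Tm = 4.353e+12 m.
n = √(GM / a³).
n = √(1.374e+18 / (4.353e+12)³) rad/s ≈ 1.291e-10 rad/s.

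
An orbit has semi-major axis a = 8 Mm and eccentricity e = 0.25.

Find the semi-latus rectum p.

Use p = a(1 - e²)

Convert to SI: a = 8 Mm = 8e+06 m.
p = a (1 − e²).
p = 8e+06 · (1 − (0.25)²) = 8e+06 · 0.9375 ≈ 7.5e+06 m = 7.5 Mm.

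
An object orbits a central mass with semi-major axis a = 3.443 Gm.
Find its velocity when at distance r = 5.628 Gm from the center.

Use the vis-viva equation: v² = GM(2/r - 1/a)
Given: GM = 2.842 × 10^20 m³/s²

Convert to SI: a = 3.443 Gm = 3.443e+09 m; r = 5.628 Gm = 5.628e+09 m.
Vis-viva: v = √(GM · (2/r − 1/a)).
2/r − 1/a = 2/5.628e+09 − 1/3.443e+09 = 6.49216e-11 m⁻¹.
v = √(2.842e+20 · 6.49216e-11) m/s ≈ 1.358e+05 m/s = 135.8 km/s.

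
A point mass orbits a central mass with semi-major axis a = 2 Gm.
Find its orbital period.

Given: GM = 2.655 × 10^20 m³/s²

Convert to SI: a = 2 Gm = 2e+09 m.
Kepler's third law: T = 2π √(a³ / GM).
Substituting a = 2e+09 m and GM = 2.655e+20 m³/s²:
T = 2π √((2e+09)³ / 2.655e+20) s
T ≈ 3.449e+04 s = 9.581 hours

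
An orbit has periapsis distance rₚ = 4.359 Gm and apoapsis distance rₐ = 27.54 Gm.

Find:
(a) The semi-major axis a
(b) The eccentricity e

Convert to SI: rₚ = 4.359 Gm = 4.359e+09 m; rₐ = 27.54 Gm = 2.754e+10 m.
(a) a = (rₚ + rₐ) / 2 = (4.359e+09 + 2.754e+10) / 2 ≈ 1.595e+10 m = 15.95 Gm.
(b) e = (rₐ − rₚ) / (rₐ + rₚ) = (2.754e+10 − 4.359e+09) / (2.754e+10 + 4.359e+09) ≈ 0.7267.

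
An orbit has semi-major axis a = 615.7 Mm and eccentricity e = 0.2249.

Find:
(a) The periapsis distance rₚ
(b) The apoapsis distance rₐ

Convert to SI: a = 615.7 Mm = 6.157e+08 m.
(a) rₚ = a(1 − e) = 6.157e+08 · (1 − 0.2249) = 6.157e+08 · 0.7751 ≈ 4.772e+08 m = 477.2 Mm.
(b) rₐ = a(1 + e) = 6.157e+08 · (1 + 0.2249) = 6.157e+08 · 1.2249 ≈ 7.542e+08 m = 754.2 Mm.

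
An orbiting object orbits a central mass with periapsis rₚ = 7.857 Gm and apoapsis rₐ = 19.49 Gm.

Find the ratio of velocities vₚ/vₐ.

Convert to SI: rₚ = 7.857 Gm = 7.857e+09 m; rₐ = 19.49 Gm = 1.949e+10 m.
Conservation of angular momentum gives rₚvₚ = rₐvₐ, so vₚ/vₐ = rₐ/rₚ.
vₚ/vₐ = 1.949e+10 / 7.857e+09 ≈ 2.481.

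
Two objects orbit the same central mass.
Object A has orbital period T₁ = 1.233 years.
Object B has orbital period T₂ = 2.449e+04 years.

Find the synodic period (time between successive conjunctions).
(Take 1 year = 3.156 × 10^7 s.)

Convert to SI: T₁ = 1.233 years = 3.89135e+07 s; T₂ = 2.449e+04 years = 7.72904e+11 s.
T_syn = |T₁ · T₂ / (T₁ − T₂)|.
T_syn = |3.89135e+07 · 7.72904e+11 / (3.89135e+07 − 7.72904e+11)| s ≈ 3.892e+07 s = 1.233 years.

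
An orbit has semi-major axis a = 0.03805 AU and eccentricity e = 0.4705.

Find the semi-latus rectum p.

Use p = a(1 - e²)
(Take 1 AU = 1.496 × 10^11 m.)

Convert to SI: a = 0.03805 AU = 5.69228e+09 m.
p = a (1 − e²).
p = 5.69228e+09 · (1 − (0.4705)²) = 5.69228e+09 · 0.77863 ≈ 4.432e+09 m = 0.02963 AU.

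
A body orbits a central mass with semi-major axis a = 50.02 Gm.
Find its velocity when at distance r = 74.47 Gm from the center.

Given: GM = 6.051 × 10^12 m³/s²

Convert to SI: a = 50.02 Gm = 5.002e+10 m; r = 74.47 Gm = 7.447e+10 m.
Vis-viva: v = √(GM · (2/r − 1/a)).
2/r − 1/a = 2/7.447e+10 − 1/5.002e+10 = 6.86445e-12 m⁻¹.
v = √(6.051e+12 · 6.86445e-12) m/s ≈ 6.445 m/s = 6.445 m/s.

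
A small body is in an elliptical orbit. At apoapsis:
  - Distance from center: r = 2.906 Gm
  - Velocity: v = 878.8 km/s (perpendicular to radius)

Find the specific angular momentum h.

Convert to SI: r = 2.906 Gm = 2.906e+09 m; v = 878.8 km/s = 878800 m/s.
With v perpendicular to r, h = r · v.
h = 2.906e+09 · 878800 m²/s ≈ 2.554e+15 m²/s.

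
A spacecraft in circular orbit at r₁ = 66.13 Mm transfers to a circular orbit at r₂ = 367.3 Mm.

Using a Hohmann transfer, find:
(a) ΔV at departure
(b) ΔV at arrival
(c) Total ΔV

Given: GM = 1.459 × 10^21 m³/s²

Convert to SI: r₁ = 66.13 Mm = 6.613e+07 m; r₂ = 367.3 Mm = 3.673e+08 m.
Transfer semi-major axis: a_t = (r₁ + r₂)/2 = (6.613e+07 + 3.673e+08)/2 = 2.16715e+08 m.
Circular speeds: v₁ = √(GM/r₁) = 4.69708e+06 m/s, v₂ = √(GM/r₂) = 1.99305e+06 m/s.
Transfer speeds (vis-viva v² = GM(2/r − 1/a_t)): v₁ᵗ = 6.11497e+06 m/s, v₂ᵗ = 1.10096e+06 m/s.
(a) ΔV₁ = |v₁ᵗ − v₁| ≈ 1.418e+06 m/s = 1418 km/s.
(b) ΔV₂ = |v₂ − v₂ᵗ| ≈ 8.921e+05 m/s = 892.1 km/s.
(c) ΔV_total = ΔV₁ + ΔV₂ ≈ 2.31e+06 m/s = 2310 km/s.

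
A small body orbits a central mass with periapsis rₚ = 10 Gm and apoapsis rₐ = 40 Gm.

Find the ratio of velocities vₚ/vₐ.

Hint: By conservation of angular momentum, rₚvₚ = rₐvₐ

Convert to SI: rₚ = 10 Gm = 1e+10 m; rₐ = 40 Gm = 4e+10 m.
Conservation of angular momentum gives rₚvₚ = rₐvₐ, so vₚ/vₐ = rₐ/rₚ.
vₚ/vₐ = 4e+10 / 1e+10 ≈ 4.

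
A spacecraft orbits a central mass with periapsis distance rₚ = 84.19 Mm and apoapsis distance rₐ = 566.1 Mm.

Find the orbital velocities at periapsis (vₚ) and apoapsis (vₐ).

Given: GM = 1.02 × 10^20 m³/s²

Convert to SI: rₚ = 84.19 Mm = 8.419e+07 m; rₐ = 566.1 Mm = 5.661e+08 m.
Use the vis-viva equation v² = GM(2/r − 1/a) with a = (rₚ + rₐ)/2 = (8.419e+07 + 5.661e+08)/2 = 3.25145e+08 m.
vₚ = √(GM · (2/rₚ − 1/a)) = √(1.02e+20 · (2/8.419e+07 − 1/3.25145e+08)) m/s ≈ 1.452e+06 m/s = 1452 km/s.
vₐ = √(GM · (2/rₐ − 1/a)) = √(1.02e+20 · (2/5.661e+08 − 1/3.25145e+08)) m/s ≈ 2.16e+05 m/s = 216 km/s.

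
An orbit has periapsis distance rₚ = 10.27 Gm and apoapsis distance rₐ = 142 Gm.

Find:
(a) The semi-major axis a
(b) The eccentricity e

Convert to SI: rₚ = 10.27 Gm = 1.027e+10 m; rₐ = 142 Gm = 1.42e+11 m.
(a) a = (rₚ + rₐ) / 2 = (1.027e+10 + 1.42e+11) / 2 ≈ 7.614e+10 m = 76.14 Gm.
(b) e = (rₐ − rₚ) / (rₐ + rₚ) = (1.42e+11 − 1.027e+10) / (1.42e+11 + 1.027e+10) ≈ 0.8651.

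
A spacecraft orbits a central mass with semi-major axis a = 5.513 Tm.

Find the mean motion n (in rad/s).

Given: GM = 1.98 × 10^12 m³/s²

Convert to SI: a = 5.513 Tm = 5.513e+12 m.
n = √(GM / a³).
n = √(1.98e+12 / (5.513e+12)³) rad/s ≈ 1.087e-13 rad/s.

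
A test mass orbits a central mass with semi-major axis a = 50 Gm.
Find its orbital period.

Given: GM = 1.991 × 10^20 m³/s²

Convert to SI: a = 50 Gm = 5e+10 m.
Kepler's third law: T = 2π √(a³ / GM).
Substituting a = 5e+10 m and GM = 1.991e+20 m³/s²:
T = 2π √((5e+10)³ / 1.991e+20) s
T ≈ 4.979e+06 s = 57.62 days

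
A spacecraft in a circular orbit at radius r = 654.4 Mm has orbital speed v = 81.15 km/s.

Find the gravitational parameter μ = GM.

Convert to SI: r = 654.4 Mm = 6.544e+08 m; v = 81.15 km/s = 81150 m/s.
For a circular orbit v² = GM/r, so GM = v² · r.
GM = (81150)² · 6.544e+08 m³/s² ≈ 4.309e+18 m³/s² = 4.309 × 10^18 m³/s².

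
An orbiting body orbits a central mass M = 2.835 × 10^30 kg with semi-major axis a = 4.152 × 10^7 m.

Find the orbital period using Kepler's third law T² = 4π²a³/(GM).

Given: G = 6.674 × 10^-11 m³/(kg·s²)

GM = G · M = 6.674e-11 · 2.835e+30 = 1.89208e+20 m³/s².
Kepler's third law: T = 2π √(a³ / GM).
Substituting a = 4.152e+07 m and GM = 1.89208e+20 m³/s²:
T = 2π √((4.152e+07)³ / 1.89208e+20) s
T ≈ 122.2 s = 2.037 minutes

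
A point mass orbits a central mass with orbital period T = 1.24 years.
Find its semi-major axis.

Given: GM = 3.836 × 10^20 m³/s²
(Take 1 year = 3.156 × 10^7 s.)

Convert to SI: T = 1.24 years = 3.91344e+07 s.
Invert Kepler's third law: a = (GM · T² / (4π²))^(1/3).
Substituting T = 3.91344e+07 s and GM = 3.836e+20 m³/s²:
a = (3.836e+20 · (3.91344e+07)² / (4π²))^(1/3) m
a ≈ 2.46e+11 m = 246 Gm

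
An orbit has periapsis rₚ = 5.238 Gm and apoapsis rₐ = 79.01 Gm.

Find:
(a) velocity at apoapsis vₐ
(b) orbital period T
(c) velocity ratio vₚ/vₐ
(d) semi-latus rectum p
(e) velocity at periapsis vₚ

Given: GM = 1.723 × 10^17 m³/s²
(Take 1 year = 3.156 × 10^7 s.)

Convert to SI: rₚ = 5.238 Gm = 5.238e+09 m; rₐ = 79.01 Gm = 7.901e+10 m.
(a) With a = (rₚ + rₐ)/2 = 4.2124e+10 m, vₐ = √(GM (2/rₐ − 1/a)) = √(1.723e+17 · (2/7.901e+10 − 1/4.2124e+10)) m/s ≈ 520.7 m/s
(b) With a = (rₚ + rₐ)/2 = 4.2124e+10 m, T = 2π √(a³/GM) = 2π √((4.2124e+10)³/1.723e+17) s ≈ 1.309e+08 s
(c) Conservation of angular momentum (rₚvₚ = rₐvₐ) gives vₚ/vₐ = rₐ/rₚ = 7.901e+10/5.238e+09 ≈ 15.08
(d) From a = (rₚ + rₐ)/2 = 4.2124e+10 m and e = (rₐ − rₚ)/(rₐ + rₚ) = 0.875653, p = a(1 − e²) = 4.2124e+10 · (1 − (0.875653)²) ≈ 9.825e+09 m
(e) With a = (rₚ + rₐ)/2 = 4.2124e+10 m, vₚ = √(GM (2/rₚ − 1/a)) = √(1.723e+17 · (2/5.238e+09 − 1/4.2124e+10)) m/s ≈ 7855 m/s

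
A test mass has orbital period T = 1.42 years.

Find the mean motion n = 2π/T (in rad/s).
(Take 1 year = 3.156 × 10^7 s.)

Convert to SI: T = 1.42 years = 4.48152e+07 s.
n = 2π / T.
n = 2π / 4.48152e+07 s ≈ 1.402e-07 rad/s.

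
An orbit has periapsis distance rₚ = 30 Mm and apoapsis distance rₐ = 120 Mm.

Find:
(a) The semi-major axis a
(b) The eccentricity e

Convert to SI: rₚ = 30 Mm = 3e+07 m; rₐ = 120 Mm = 1.2e+08 m.
(a) a = (rₚ + rₐ) / 2 = (3e+07 + 1.2e+08) / 2 ≈ 7.5e+07 m = 75 Mm.
(b) e = (rₐ − rₚ) / (rₐ + rₚ) = (1.2e+08 − 3e+07) / (1.2e+08 + 3e+07) ≈ 0.6.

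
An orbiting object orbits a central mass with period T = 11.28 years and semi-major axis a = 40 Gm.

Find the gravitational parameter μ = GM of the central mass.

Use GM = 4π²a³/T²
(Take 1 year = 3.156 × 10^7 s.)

Convert to SI: T = 11.28 years = 3.55997e+08 s; a = 40 Gm = 4e+10 m.
GM = 4π² · a³ / T².
GM = 4π² · (4e+10)³ / (3.55997e+08)² m³/s² ≈ 1.994e+16 m³/s² = 1.994 × 10^16 m³/s².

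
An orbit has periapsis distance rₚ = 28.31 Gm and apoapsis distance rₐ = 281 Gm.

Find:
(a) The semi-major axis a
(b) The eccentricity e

Convert to SI: rₚ = 28.31 Gm = 2.831e+10 m; rₐ = 281 Gm = 2.81e+11 m.
(a) a = (rₚ + rₐ) / 2 = (2.831e+10 + 2.81e+11) / 2 ≈ 1.547e+11 m = 154.7 Gm.
(b) e = (rₐ − rₚ) / (rₐ + rₚ) = (2.81e+11 − 2.831e+10) / (2.81e+11 + 2.831e+10) ≈ 0.8169.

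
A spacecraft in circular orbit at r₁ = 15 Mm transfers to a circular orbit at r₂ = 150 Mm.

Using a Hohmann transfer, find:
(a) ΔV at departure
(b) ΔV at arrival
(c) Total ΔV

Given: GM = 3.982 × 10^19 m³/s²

Convert to SI: r₁ = 15 Mm = 1.5e+07 m; r₂ = 150 Mm = 1.5e+08 m.
Transfer semi-major axis: a_t = (r₁ + r₂)/2 = (1.5e+07 + 1.5e+08)/2 = 8.25e+07 m.
Circular speeds: v₁ = √(GM/r₁) = 1.62931e+06 m/s, v₂ = √(GM/r₂) = 515235 m/s.
Transfer speeds (vis-viva v² = GM(2/r − 1/a_t)): v₁ᵗ = 2.19697e+06 m/s, v₂ᵗ = 219697 m/s.
(a) ΔV₁ = |v₁ᵗ − v₁| ≈ 5.677e+05 m/s = 567.7 km/s.
(b) ΔV₂ = |v₂ − v₂ᵗ| ≈ 2.955e+05 m/s = 295.5 km/s.
(c) ΔV_total = ΔV₁ + ΔV₂ ≈ 8.632e+05 m/s = 863.2 km/s.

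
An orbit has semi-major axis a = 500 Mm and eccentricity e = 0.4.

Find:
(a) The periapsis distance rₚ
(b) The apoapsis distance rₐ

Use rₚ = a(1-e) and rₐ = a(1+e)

Convert to SI: a = 500 Mm = 5e+08 m.
(a) rₚ = a(1 − e) = 5e+08 · (1 − 0.4) = 5e+08 · 0.6 ≈ 3e+08 m = 300 Mm.
(b) rₐ = a(1 + e) = 5e+08 · (1 + 0.4) = 5e+08 · 1.4 ≈ 7e+08 m = 700 Mm.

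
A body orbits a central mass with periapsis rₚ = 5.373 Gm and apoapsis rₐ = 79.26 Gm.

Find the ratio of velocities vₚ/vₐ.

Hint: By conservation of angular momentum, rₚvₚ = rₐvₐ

Convert to SI: rₚ = 5.373 Gm = 5.373e+09 m; rₐ = 79.26 Gm = 7.926e+10 m.
Conservation of angular momentum gives rₚvₚ = rₐvₐ, so vₚ/vₐ = rₐ/rₚ.
vₚ/vₐ = 7.926e+10 / 5.373e+09 ≈ 14.75.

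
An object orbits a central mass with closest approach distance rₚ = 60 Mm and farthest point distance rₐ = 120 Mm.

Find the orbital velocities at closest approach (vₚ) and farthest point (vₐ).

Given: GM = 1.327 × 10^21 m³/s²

Convert to SI: rₚ = 60 Mm = 6e+07 m; rₐ = 120 Mm = 1.2e+08 m.
Use the vis-viva equation v² = GM(2/r − 1/a) with a = (rₚ + rₐ)/2 = (6e+07 + 1.2e+08)/2 = 9e+07 m.
vₚ = √(GM · (2/rₚ − 1/a)) = √(1.327e+21 · (2/6e+07 − 1/9e+07)) m/s ≈ 5.43e+06 m/s = 5430 km/s.
vₐ = √(GM · (2/rₐ − 1/a)) = √(1.327e+21 · (2/1.2e+08 − 1/9e+07)) m/s ≈ 2.715e+06 m/s = 2715 km/s.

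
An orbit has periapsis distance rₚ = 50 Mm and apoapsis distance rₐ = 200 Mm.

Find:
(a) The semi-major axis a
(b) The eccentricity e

Convert to SI: rₚ = 50 Mm = 5e+07 m; rₐ = 200 Mm = 2e+08 m.
(a) a = (rₚ + rₐ) / 2 = (5e+07 + 2e+08) / 2 ≈ 1.25e+08 m = 125 Mm.
(b) e = (rₐ − rₚ) / (rₐ + rₚ) = (2e+08 − 5e+07) / (2e+08 + 5e+07) ≈ 0.6.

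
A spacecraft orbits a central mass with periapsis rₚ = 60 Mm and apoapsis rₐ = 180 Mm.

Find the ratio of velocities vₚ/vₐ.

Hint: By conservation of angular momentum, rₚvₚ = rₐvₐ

Convert to SI: rₚ = 60 Mm = 6e+07 m; rₐ = 180 Mm = 1.8e+08 m.
Conservation of angular momentum gives rₚvₚ = rₐvₐ, so vₚ/vₐ = rₐ/rₚ.
vₚ/vₐ = 1.8e+08 / 6e+07 ≈ 3.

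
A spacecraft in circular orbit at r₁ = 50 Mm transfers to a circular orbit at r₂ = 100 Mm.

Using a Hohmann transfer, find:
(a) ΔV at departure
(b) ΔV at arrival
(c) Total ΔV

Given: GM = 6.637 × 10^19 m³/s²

Convert to SI: r₁ = 50 Mm = 5e+07 m; r₂ = 100 Mm = 1e+08 m.
Transfer semi-major axis: a_t = (r₁ + r₂)/2 = (5e+07 + 1e+08)/2 = 7.5e+07 m.
Circular speeds: v₁ = √(GM/r₁) = 1.15213e+06 m/s, v₂ = √(GM/r₂) = 814678 m/s.
Transfer speeds (vis-viva v² = GM(2/r − 1/a_t)): v₁ᵗ = 1.33036e+06 m/s, v₂ᵗ = 665182 m/s.
(a) ΔV₁ = |v₁ᵗ − v₁| ≈ 1.782e+05 m/s = 178.2 km/s.
(b) ΔV₂ = |v₂ − v₂ᵗ| ≈ 1.495e+05 m/s = 149.5 km/s.
(c) ΔV_total = ΔV₁ + ΔV₂ ≈ 3.277e+05 m/s = 327.7 km/s.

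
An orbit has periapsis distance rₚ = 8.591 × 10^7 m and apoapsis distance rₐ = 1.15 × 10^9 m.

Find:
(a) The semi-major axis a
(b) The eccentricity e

(a) a = (rₚ + rₐ) / 2 = (8.591e+07 + 1.15e+09) / 2 ≈ 6.18e+08 m = 6.18 × 10^8 m.
(b) e = (rₐ − rₚ) / (rₐ + rₚ) = (1.15e+09 − 8.591e+07) / (1.15e+09 + 8.591e+07) ≈ 0.861.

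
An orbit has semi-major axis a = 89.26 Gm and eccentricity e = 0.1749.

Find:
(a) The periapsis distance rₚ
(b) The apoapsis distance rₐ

Convert to SI: a = 89.26 Gm = 8.926e+10 m.
(a) rₚ = a(1 − e) = 8.926e+10 · (1 − 0.1749) = 8.926e+10 · 0.8251 ≈ 7.365e+10 m = 73.65 Gm.
(b) rₐ = a(1 + e) = 8.926e+10 · (1 + 0.1749) = 8.926e+10 · 1.1749 ≈ 1.049e+11 m = 104.9 Gm.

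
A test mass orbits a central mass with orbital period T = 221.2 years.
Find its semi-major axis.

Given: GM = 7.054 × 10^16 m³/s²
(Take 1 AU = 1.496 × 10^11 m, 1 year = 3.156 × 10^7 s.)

Convert to SI: T = 221.2 years = 6.98107e+09 s.
Invert Kepler's third law: a = (GM · T² / (4π²))^(1/3).
Substituting T = 6.98107e+09 s and GM = 7.054e+16 m³/s²:
a = (7.054e+16 · (6.98107e+09)² / (4π²))^(1/3) m
a ≈ 4.432e+11 m = 2.963 AU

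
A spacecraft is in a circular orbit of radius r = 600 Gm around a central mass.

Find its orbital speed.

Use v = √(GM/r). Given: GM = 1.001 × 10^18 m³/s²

Convert to SI: r = 600 Gm = 6e+11 m.
For a circular orbit, gravity supplies the centripetal force, so v = √(GM / r).
v = √(1.001e+18 / 6e+11) m/s ≈ 1292 m/s = 1.292 km/s.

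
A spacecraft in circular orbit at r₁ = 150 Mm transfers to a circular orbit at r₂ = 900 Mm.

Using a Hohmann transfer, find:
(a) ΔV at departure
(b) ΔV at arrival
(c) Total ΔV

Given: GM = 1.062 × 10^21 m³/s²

Convert to SI: r₁ = 150 Mm = 1.5e+08 m; r₂ = 900 Mm = 9e+08 m.
Transfer semi-major axis: a_t = (r₁ + r₂)/2 = (1.5e+08 + 9e+08)/2 = 5.25e+08 m.
Circular speeds: v₁ = √(GM/r₁) = 2.66083e+06 m/s, v₂ = √(GM/r₂) = 1.08628e+06 m/s.
Transfer speeds (vis-viva v² = GM(2/r − 1/a_t)): v₁ᵗ = 3.48384e+06 m/s, v₂ᵗ = 580640 m/s.
(a) ΔV₁ = |v₁ᵗ − v₁| ≈ 8.23e+05 m/s = 823 km/s.
(b) ΔV₂ = |v₂ − v₂ᵗ| ≈ 5.056e+05 m/s = 505.6 km/s.
(c) ΔV_total = ΔV₁ + ΔV₂ ≈ 1.329e+06 m/s = 1329 km/s.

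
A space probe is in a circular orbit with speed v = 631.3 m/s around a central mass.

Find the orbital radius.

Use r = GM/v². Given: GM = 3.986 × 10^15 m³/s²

For a circular orbit, v² = GM / r, so r = GM / v².
r = 3.986e+15 / (631.3)² m ≈ 1e+10 m = 10 Gm.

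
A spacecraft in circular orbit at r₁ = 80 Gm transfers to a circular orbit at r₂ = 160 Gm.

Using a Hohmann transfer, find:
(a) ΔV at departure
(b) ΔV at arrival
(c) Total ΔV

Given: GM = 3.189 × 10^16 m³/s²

Convert to SI: r₁ = 80 Gm = 8e+10 m; r₂ = 160 Gm = 1.6e+11 m.
Transfer semi-major axis: a_t = (r₁ + r₂)/2 = (8e+10 + 1.6e+11)/2 = 1.2e+11 m.
Circular speeds: v₁ = √(GM/r₁) = 631.368 m/s, v₂ = √(GM/r₂) = 446.444 m/s.
Transfer speeds (vis-viva v² = GM(2/r − 1/a_t)): v₁ᵗ = 729.04 m/s, v₂ᵗ = 364.52 m/s.
(a) ΔV₁ = |v₁ᵗ − v₁| ≈ 97.67 m/s = 97.67 m/s.
(b) ΔV₂ = |v₂ − v₂ᵗ| ≈ 81.92 m/s = 81.92 m/s.
(c) ΔV_total = ΔV₁ + ΔV₂ ≈ 179.6 m/s = 179.6 m/s.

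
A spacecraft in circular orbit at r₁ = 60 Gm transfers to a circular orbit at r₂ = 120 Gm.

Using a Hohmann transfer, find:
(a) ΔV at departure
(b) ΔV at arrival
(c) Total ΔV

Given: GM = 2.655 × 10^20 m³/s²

Convert to SI: r₁ = 60 Gm = 6e+10 m; r₂ = 120 Gm = 1.2e+11 m.
Transfer semi-major axis: a_t = (r₁ + r₂)/2 = (6e+10 + 1.2e+11)/2 = 9e+10 m.
Circular speeds: v₁ = √(GM/r₁) = 66520.7 m/s, v₂ = √(GM/r₂) = 47037.2 m/s.
Transfer speeds (vis-viva v² = GM(2/r − 1/a_t)): v₁ᵗ = 76811.5 m/s, v₂ᵗ = 38405.7 m/s.
(a) ΔV₁ = |v₁ᵗ − v₁| ≈ 1.029e+04 m/s = 10.29 km/s.
(b) ΔV₂ = |v₂ − v₂ᵗ| ≈ 8631 m/s = 8.631 km/s.
(c) ΔV_total = ΔV₁ + ΔV₂ ≈ 1.892e+04 m/s = 18.92 km/s.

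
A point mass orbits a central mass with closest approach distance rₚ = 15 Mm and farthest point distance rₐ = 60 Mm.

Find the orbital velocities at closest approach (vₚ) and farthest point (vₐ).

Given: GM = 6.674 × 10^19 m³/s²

Convert to SI: rₚ = 15 Mm = 1.5e+07 m; rₐ = 60 Mm = 6e+07 m.
Use the vis-viva equation v² = GM(2/r − 1/a) with a = (rₚ + rₐ)/2 = (1.5e+07 + 6e+07)/2 = 3.75e+07 m.
vₚ = √(GM · (2/rₚ − 1/a)) = √(6.674e+19 · (2/1.5e+07 − 1/3.75e+07)) m/s ≈ 2.668e+06 m/s = 2668 km/s.
vₐ = √(GM · (2/rₐ − 1/a)) = √(6.674e+19 · (2/6e+07 − 1/3.75e+07)) m/s ≈ 6.67e+05 m/s = 667 km/s.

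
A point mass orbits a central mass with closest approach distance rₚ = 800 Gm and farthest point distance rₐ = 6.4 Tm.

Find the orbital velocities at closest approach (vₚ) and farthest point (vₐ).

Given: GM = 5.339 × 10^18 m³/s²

Convert to SI: rₚ = 800 Gm = 8e+11 m; rₐ = 6.4 Tm = 6.4e+12 m.
Use the vis-viva equation v² = GM(2/r − 1/a) with a = (rₚ + rₐ)/2 = (8e+11 + 6.4e+12)/2 = 3.6e+12 m.
vₚ = √(GM · (2/rₚ − 1/a)) = √(5.339e+18 · (2/8e+11 − 1/3.6e+12)) m/s ≈ 3444 m/s = 3.444 km/s.
vₐ = √(GM · (2/rₐ − 1/a)) = √(5.339e+18 · (2/6.4e+12 − 1/3.6e+12)) m/s ≈ 430.6 m/s = 430.6 m/s.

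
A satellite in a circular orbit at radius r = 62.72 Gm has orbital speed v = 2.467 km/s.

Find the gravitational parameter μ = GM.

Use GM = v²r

Convert to SI: r = 62.72 Gm = 6.272e+10 m; v = 2.467 km/s = 2467 m/s.
For a circular orbit v² = GM/r, so GM = v² · r.
GM = (2467)² · 6.272e+10 m³/s² ≈ 3.817e+17 m³/s² = 3.817 × 10^17 m³/s².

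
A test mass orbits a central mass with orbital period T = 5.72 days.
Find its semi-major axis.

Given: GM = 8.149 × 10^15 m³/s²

Convert to SI: T = 5.72 days = 494208 s.
Invert Kepler's third law: a = (GM · T² / (4π²))^(1/3).
Substituting T = 494208 s and GM = 8.149e+15 m³/s²:
a = (8.149e+15 · (494208)² / (4π²))^(1/3) m
a ≈ 3.694e+08 m = 3.694 × 10^8 m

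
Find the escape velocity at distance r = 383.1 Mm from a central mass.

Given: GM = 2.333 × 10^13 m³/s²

Convert to SI: r = 383.1 Mm = 3.831e+08 m.
Escape velocity comes from setting total energy to zero: ½v² − GM/r = 0 ⇒ v_esc = √(2GM / r).
v_esc = √(2 · 2.333e+13 / 3.831e+08) m/s ≈ 349 m/s = 349 m/s.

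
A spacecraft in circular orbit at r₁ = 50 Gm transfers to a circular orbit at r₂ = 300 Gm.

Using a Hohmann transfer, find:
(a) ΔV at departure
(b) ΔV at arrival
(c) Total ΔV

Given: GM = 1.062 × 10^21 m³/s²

Convert to SI: r₁ = 50 Gm = 5e+10 m; r₂ = 300 Gm = 3e+11 m.
Transfer semi-major axis: a_t = (r₁ + r₂)/2 = (5e+10 + 3e+11)/2 = 1.75e+11 m.
Circular speeds: v₁ = √(GM/r₁) = 145739 m/s, v₂ = √(GM/r₂) = 59497.9 m/s.
Transfer speeds (vis-viva v² = GM(2/r − 1/a_t)): v₁ᵗ = 190818 m/s, v₂ᵗ = 31803 m/s.
(a) ΔV₁ = |v₁ᵗ − v₁| ≈ 4.508e+04 m/s = 45.08 km/s.
(b) ΔV₂ = |v₂ − v₂ᵗ| ≈ 2.769e+04 m/s = 27.69 km/s.
(c) ΔV_total = ΔV₁ + ΔV₂ ≈ 7.277e+04 m/s = 72.77 km/s.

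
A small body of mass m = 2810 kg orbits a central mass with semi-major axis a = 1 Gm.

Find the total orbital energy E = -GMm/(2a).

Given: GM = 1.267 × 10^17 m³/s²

Convert to SI: a = 1 Gm = 1e+09 m.
E = −GMm / (2a).
E = −1.267e+17 · 2810 / (2 · 1e+09) J ≈ -1.78e+11 J = -178 GJ.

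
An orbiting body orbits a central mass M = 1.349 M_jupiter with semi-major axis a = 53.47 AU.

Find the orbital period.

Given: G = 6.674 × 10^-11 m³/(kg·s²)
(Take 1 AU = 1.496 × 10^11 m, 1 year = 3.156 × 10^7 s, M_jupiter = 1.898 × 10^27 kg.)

Convert to SI: a = 53.47 AU = 7.99911e+12 m; M = 1.349 M_jupiter = 2.5604e+27 kg.
GM = G · M = 6.674e-11 · 2.5604e+27 = 1.70881e+17 m³/s².
Kepler's third law: T = 2π √(a³ / GM).
Substituting a = 7.99911e+12 m and GM = 1.70881e+17 m³/s²:
T = 2π √((7.99911e+12)³ / 1.70881e+17) s
T ≈ 3.439e+11 s = 1.09e+04 years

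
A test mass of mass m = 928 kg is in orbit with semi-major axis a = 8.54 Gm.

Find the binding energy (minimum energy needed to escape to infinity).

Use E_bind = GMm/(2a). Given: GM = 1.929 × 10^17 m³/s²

Convert to SI: a = 8.54 Gm = 8.54e+09 m.
Total orbital energy is E = −GMm/(2a); binding energy is E_bind = −E = GMm/(2a).
E_bind = 1.929e+17 · 928 / (2 · 8.54e+09) J ≈ 1.048e+10 J = 10.48 GJ.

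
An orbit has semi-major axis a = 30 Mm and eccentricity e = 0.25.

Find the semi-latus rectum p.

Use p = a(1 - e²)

Convert to SI: a = 30 Mm = 3e+07 m.
p = a (1 − e²).
p = 3e+07 · (1 − (0.25)²) = 3e+07 · 0.9375 ≈ 2.812e+07 m = 28.12 Mm.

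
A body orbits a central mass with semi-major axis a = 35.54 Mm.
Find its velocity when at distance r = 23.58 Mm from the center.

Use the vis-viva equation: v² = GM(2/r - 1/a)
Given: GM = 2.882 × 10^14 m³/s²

Convert to SI: a = 35.54 Mm = 3.554e+07 m; r = 23.58 Mm = 2.358e+07 m.
Vis-viva: v = √(GM · (2/r − 1/a)).
2/r − 1/a = 2/2.358e+07 − 1/3.554e+07 = 5.66803e-08 m⁻¹.
v = √(2.882e+14 · 5.66803e-08) m/s ≈ 4042 m/s = 4.042 km/s.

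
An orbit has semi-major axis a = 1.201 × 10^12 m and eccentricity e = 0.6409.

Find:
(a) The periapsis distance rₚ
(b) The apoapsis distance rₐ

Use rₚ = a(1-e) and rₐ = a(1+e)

(a) rₚ = a(1 − e) = 1.201e+12 · (1 − 0.6409) = 1.201e+12 · 0.3591 ≈ 4.313e+11 m = 4.313 × 10^11 m.
(b) rₐ = a(1 + e) = 1.201e+12 · (1 + 0.6409) = 1.201e+12 · 1.6409 ≈ 1.971e+12 m = 1.971 × 10^12 m.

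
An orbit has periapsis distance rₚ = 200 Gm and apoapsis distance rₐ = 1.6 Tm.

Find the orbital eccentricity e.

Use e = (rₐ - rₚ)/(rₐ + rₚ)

Convert to SI: rₚ = 200 Gm = 2e+11 m; rₐ = 1.6 Tm = 1.6e+12 m.
e = (rₐ − rₚ) / (rₐ + rₚ).
e = (1.6e+12 − 2e+11) / (1.6e+12 + 2e+11) = 1.4e+12 / 1.8e+12 ≈ 0.7778.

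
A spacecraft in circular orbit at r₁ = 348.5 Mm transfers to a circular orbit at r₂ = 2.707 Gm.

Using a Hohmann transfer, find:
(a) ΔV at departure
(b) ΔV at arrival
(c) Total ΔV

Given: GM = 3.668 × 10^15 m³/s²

Convert to SI: r₁ = 348.5 Mm = 3.485e+08 m; r₂ = 2.707 Gm = 2.707e+09 m.
Transfer semi-major axis: a_t = (r₁ + r₂)/2 = (3.485e+08 + 2.707e+09)/2 = 1.52775e+09 m.
Circular speeds: v₁ = √(GM/r₁) = 3244.24 m/s, v₂ = √(GM/r₂) = 1164.05 m/s.
Transfer speeds (vis-viva v² = GM(2/r − 1/a_t)): v₁ᵗ = 4318.48 m/s, v₂ᵗ = 555.963 m/s.
(a) ΔV₁ = |v₁ᵗ − v₁| ≈ 1074 m/s = 1.074 km/s.
(b) ΔV₂ = |v₂ − v₂ᵗ| ≈ 608.1 m/s = 608.1 m/s.
(c) ΔV_total = ΔV₁ + ΔV₂ ≈ 1682 m/s = 1.682 km/s.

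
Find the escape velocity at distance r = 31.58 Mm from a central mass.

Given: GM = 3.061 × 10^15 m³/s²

Convert to SI: r = 31.58 Mm = 3.158e+07 m.
Escape velocity comes from setting total energy to zero: ½v² − GM/r = 0 ⇒ v_esc = √(2GM / r).
v_esc = √(2 · 3.061e+15 / 3.158e+07) m/s ≈ 1.392e+04 m/s = 13.92 km/s.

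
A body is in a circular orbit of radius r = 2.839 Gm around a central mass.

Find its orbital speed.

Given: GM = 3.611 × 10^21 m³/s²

Convert to SI: r = 2.839 Gm = 2.839e+09 m.
For a circular orbit, gravity supplies the centripetal force, so v = √(GM / r).
v = √(3.611e+21 / 2.839e+09) m/s ≈ 1.128e+06 m/s = 1128 km/s.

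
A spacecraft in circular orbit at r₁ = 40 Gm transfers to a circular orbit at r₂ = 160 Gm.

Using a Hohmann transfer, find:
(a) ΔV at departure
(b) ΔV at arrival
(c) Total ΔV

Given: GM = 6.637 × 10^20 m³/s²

Convert to SI: r₁ = 40 Gm = 4e+10 m; r₂ = 160 Gm = 1.6e+11 m.
Transfer semi-major axis: a_t = (r₁ + r₂)/2 = (4e+10 + 1.6e+11)/2 = 1e+11 m.
Circular speeds: v₁ = √(GM/r₁) = 128812 m/s, v₂ = √(GM/r₂) = 64405.9 m/s.
Transfer speeds (vis-viva v² = GM(2/r − 1/a_t)): v₁ᵗ = 162936 m/s, v₂ᵗ = 40733.9 m/s.
(a) ΔV₁ = |v₁ᵗ − v₁| ≈ 3.412e+04 m/s = 34.12 km/s.
(b) ΔV₂ = |v₂ − v₂ᵗ| ≈ 2.367e+04 m/s = 23.67 km/s.
(c) ΔV_total = ΔV₁ + ΔV₂ ≈ 5.78e+04 m/s = 57.8 km/s.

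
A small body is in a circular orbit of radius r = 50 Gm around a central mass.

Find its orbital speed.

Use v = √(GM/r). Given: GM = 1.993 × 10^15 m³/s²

Convert to SI: r = 50 Gm = 5e+10 m.
For a circular orbit, gravity supplies the centripetal force, so v = √(GM / r).
v = √(1.993e+15 / 5e+10) m/s ≈ 199.6 m/s = 199.6 m/s.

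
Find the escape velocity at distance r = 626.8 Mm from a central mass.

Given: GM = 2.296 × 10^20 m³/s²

Convert to SI: r = 626.8 Mm = 6.268e+08 m.
Escape velocity comes from setting total energy to zero: ½v² − GM/r = 0 ⇒ v_esc = √(2GM / r).
v_esc = √(2 · 2.296e+20 / 6.268e+08) m/s ≈ 8.559e+05 m/s = 855.9 km/s.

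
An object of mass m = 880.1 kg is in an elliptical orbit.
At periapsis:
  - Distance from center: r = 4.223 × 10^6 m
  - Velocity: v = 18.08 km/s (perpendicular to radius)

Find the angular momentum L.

Convert to SI: v = 18.08 km/s = 18080 m/s.
Since v is perpendicular to r, L = m · v · r.
L = 880.1 · 18080 · 4.223e+06 kg·m²/s ≈ 6.72e+13 kg·m²/s.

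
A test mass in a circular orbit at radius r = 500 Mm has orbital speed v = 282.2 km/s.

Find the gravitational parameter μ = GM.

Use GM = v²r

Convert to SI: r = 500 Mm = 5e+08 m; v = 282.2 km/s = 282200 m/s.
For a circular orbit v² = GM/r, so GM = v² · r.
GM = (282200)² · 5e+08 m³/s² ≈ 3.982e+19 m³/s² = 3.982 × 10^19 m³/s².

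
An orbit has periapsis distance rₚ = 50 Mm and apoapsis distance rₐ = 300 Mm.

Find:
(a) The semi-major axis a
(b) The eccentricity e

Convert to SI: rₚ = 50 Mm = 5e+07 m; rₐ = 300 Mm = 3e+08 m.
(a) a = (rₚ + rₐ) / 2 = (5e+07 + 3e+08) / 2 ≈ 1.75e+08 m = 175 Mm.
(b) e = (rₐ − rₚ) / (rₐ + rₚ) = (3e+08 − 5e+07) / (3e+08 + 5e+07) ≈ 0.7143.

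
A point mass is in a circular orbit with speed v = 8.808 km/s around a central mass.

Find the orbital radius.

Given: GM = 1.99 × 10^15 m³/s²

Convert to SI: v = 8.808 km/s = 8808 m/s.
For a circular orbit, v² = GM / r, so r = GM / v².
r = 1.99e+15 / (8808)² m ≈ 2.565e+07 m = 25.65 Mm.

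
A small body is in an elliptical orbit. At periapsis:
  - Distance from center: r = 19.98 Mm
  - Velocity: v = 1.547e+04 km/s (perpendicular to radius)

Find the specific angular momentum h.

Convert to SI: r = 19.98 Mm = 1.998e+07 m; v = 1.547e+04 km/s = 1.547e+07 m/s.
With v perpendicular to r, h = r · v.
h = 1.998e+07 · 1.547e+07 m²/s ≈ 3.091e+14 m²/s.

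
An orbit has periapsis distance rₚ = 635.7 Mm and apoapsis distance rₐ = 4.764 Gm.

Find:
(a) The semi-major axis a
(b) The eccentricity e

Convert to SI: rₚ = 635.7 Mm = 6.357e+08 m; rₐ = 4.764 Gm = 4.764e+09 m.
(a) a = (rₚ + rₐ) / 2 = (6.357e+08 + 4.764e+09) / 2 ≈ 2.7e+09 m = 2.7 Gm.
(b) e = (rₐ − rₚ) / (rₐ + rₚ) = (4.764e+09 − 6.357e+08) / (4.764e+09 + 6.357e+08) ≈ 0.7645.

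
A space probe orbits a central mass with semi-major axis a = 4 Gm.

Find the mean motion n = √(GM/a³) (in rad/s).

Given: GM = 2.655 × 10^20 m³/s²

Convert to SI: a = 4 Gm = 4e+09 m.
n = √(GM / a³).
n = √(2.655e+20 / (4e+09)³) rad/s ≈ 6.441e-05 rad/s.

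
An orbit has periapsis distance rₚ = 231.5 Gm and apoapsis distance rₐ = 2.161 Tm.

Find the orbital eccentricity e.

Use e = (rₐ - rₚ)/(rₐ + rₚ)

Convert to SI: rₚ = 231.5 Gm = 2.315e+11 m; rₐ = 2.161 Tm = 2.161e+12 m.
e = (rₐ − rₚ) / (rₐ + rₚ).
e = (2.161e+12 − 2.315e+11) / (2.161e+12 + 2.315e+11) = 1.9295e+12 / 2.3925e+12 ≈ 0.8065.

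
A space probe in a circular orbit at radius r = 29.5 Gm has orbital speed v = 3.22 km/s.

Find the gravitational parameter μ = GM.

Convert to SI: r = 29.5 Gm = 2.95e+10 m; v = 3.22 km/s = 3220 m/s.
For a circular orbit v² = GM/r, so GM = v² · r.
GM = (3220)² · 2.95e+10 m³/s² ≈ 3.059e+17 m³/s² = 3.059 × 10^17 m³/s².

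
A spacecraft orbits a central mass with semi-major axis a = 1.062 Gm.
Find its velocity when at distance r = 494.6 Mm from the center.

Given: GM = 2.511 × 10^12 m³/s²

Convert to SI: a = 1.062 Gm = 1.062e+09 m; r = 494.6 Mm = 4.946e+08 m.
Vis-viva: v = √(GM · (2/r − 1/a)).
2/r − 1/a = 2/4.946e+08 − 1/1.062e+09 = 3.10205e-09 m⁻¹.
v = √(2.511e+12 · 3.10205e-09) m/s ≈ 88.26 m/s = 88.26 m/s.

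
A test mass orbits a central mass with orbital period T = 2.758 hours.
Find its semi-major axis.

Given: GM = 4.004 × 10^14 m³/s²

Convert to SI: T = 2.758 hours = 9928.8 s.
Invert Kepler's third law: a = (GM · T² / (4π²))^(1/3).
Substituting T = 9928.8 s and GM = 4.004e+14 m³/s²:
a = (4.004e+14 · (9928.8)² / (4π²))^(1/3) m
a ≈ 9.999e+06 m = 9.999 Mm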